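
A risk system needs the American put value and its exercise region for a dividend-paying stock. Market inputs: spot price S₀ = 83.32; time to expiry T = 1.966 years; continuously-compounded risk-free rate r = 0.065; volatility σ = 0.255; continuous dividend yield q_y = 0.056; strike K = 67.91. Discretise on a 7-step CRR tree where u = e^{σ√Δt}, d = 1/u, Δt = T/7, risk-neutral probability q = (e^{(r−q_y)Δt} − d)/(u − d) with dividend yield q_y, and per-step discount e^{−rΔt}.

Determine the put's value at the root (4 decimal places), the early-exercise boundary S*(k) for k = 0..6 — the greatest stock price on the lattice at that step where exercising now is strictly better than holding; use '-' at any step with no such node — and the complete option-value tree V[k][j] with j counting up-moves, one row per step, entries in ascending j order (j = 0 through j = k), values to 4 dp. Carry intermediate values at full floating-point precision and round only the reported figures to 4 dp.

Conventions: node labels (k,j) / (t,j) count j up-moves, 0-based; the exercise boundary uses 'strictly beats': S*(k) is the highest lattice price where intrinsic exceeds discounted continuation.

price = 4.0391
boundary = - - - - 48.5275 42.3933 48.5275
tree:
4.0391
6.2605 1.7463
9.4505 2.9856 0.4474
13.8096 5.0103 0.8689 0.0000
19.3825 8.1999 1.6875 0.0000 0.0000
25.5167 12.9526 3.2773 0.0000 0.0000 0.0000
30.8755 19.3825 6.3647 0.0000 0.0000 0.0000 0.0000
35.5569 25.5167 12.3608 0.0000 0.0000 0.0000 0.0000 0.0000

params: Δt=0.28086 u=1.14470 d=0.87359 q=0.47560 e^(-rΔt)=0.98191
t_7 payoffs: 35.5569 25.5167 12.3608 0.0000 0.0000 0.0000 0.0000 0.0000
t_6: node(6,0) S=37.0345 payoff=30.8755 vs cont=30.2249 → 30.8755 [stop]  node(6,1) S=48.5275 payoff=19.3825 vs cont=18.9113 → 19.3825 [stop]  node(6,2) S=63.5870 payoff=4.3230 vs cont=6.3647 → 6.3647 [wait]  node(6,3) S=83.3200 payoff=0.0000 vs cont=0.0000 → 0.0000 [wait]  node(6,4) S=109.1767 payoff=0.0000 vs cont=0.0000 → 0.0000 [wait]  node(6,5) S=143.0576 payoff=0.0000 vs cont=0.0000 → 0.0000 [wait]  node(6,6) S=187.4527 payoff=0.0000 vs cont=0.0000 → 0.0000 [wait]  ⇒ S*(6)=48.5275
t_5: node(5,0) S=42.3933 payoff=25.5167 vs cont=24.9498 → 25.5167 [stop]  node(5,1) S=55.5492 payoff=12.3608 vs cont=12.9526 → 12.9526 [wait]  node(5,2) S=72.7878 payoff=0.0000 vs cont=3.2773 → 3.2773 [wait]  node(5,3) S=95.3761 payoff=0.0000 vs cont=0.0000 → 0.0000 [wait]  node(5,4) S=124.9742 payoff=0.0000 vs cont=0.0000 → 0.0000 [wait]  node(5,5) S=163.7576 payoff=0.0000 vs cont=0.0000 → 0.0000 [wait]  ⇒ S*(5)=42.3933
t_4: node(4,0) S=48.5275 payoff=19.3825 vs cont=19.1877 → 19.3825 [stop]  node(4,1) S=63.5870 payoff=4.3230 vs cont=8.1999 → 8.1999 [wait]  node(4,2) S=83.3200 payoff=0.0000 vs cont=1.6875 → 1.6875 [wait]  node(4,3) S=109.1767 payoff=0.0000 vs cont=0.0000 → 0.0000 [wait]  node(4,4) S=143.0576 payoff=0.0000 vs cont=0.0000 → 0.0000 [wait]  ⇒ S*(4)=48.5275
t_3: node(3,0) S=55.5492 payoff=12.3608 vs cont=13.8096 → 13.8096 [wait]  node(3,1) S=72.7878 payoff=0.0000 vs cont=5.0103 → 5.0103 [wait]  node(3,2) S=95.3761 payoff=0.0000 vs cont=0.8689 → 0.8689 [wait]  node(3,3) S=124.9742 payoff=0.0000 vs cont=0.0000 → 0.0000 [wait]  ⇒ S*(3)=-
t_2: node(2,0) S=63.5870 payoff=4.3230 vs cont=9.4505 → 9.4505 [wait]  node(2,1) S=83.3200 payoff=0.0000 vs cont=2.9856 → 2.9856 [wait]  node(2,2) S=109.1767 payoff=0.0000 vs cont=0.4474 → 0.4474 [wait]  ⇒ S*(2)=-
t_1: node(1,0) S=72.7878 payoff=0.0000 vs cont=6.2605 → 6.2605 [wait]  node(1,1) S=95.3761 payoff=0.0000 vs cont=1.7463 → 1.7463 [wait]  ⇒ S*(1)=-
t_0: node(0,0) S=83.3200 payoff=0.0000 vs cont=4.0391 → 4.0391 [wait]  ⇒ S*(0)=-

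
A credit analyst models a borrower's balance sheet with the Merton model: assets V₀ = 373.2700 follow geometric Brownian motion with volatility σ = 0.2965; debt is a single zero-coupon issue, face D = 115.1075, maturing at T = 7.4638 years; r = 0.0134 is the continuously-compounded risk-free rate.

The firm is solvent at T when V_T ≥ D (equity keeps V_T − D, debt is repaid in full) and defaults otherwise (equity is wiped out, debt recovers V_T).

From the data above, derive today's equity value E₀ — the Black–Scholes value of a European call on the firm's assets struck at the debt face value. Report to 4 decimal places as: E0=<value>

Equity is a call on the firm's assets struck at D = 115.1075:
d₁ = [ln(V₀/D) + (r + σ²/2)T] / (σ√T)
   = [ln(373.2700/115.1075) + (0.0134 + 0.5·0.2965²)·7.4638] / (0.2965·√7.4638)
   = [1.176436 + 0.428095] / 0.810037 = 1.980812
d₂ = d₁ − σ√T = 1.980812 − 0.810037 = 1.170775
N(d₁) = 0.976194,  N(d₂) = 0.879155,  e^(−rT) = 0.904824
E₀ = V₀·N(d₁) − D·e^(−rT)·N(d₂)
   = 373.2700·0.976194 − 115.1075·0.904824·0.879155 = 272.818052

E0=272.8181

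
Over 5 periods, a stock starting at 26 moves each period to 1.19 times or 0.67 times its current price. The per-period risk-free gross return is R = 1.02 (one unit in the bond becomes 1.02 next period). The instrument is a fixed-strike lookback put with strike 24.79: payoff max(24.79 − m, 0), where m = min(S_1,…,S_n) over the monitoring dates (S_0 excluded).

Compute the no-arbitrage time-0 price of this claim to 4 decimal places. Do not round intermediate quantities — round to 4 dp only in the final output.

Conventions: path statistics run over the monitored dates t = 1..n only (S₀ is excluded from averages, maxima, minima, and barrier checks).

Set p* = 0.6731 (from d < R < u); the path-dependent value is the discounted p*-expectation over all price paths.
Enumerate all 2^5 = 32 price paths (U = up ×1.19, D = down ×0.67); each path with k up-moves has probability p*^k·(1−p*)^(5−k).
DDDDD: m=3.5103, payoff=21.2797, prob=0.003734
UDDDD: m=6.2348, payoff=18.5552, prob=0.007689
DUDDD: m=6.2348, payoff=18.5552, prob=0.007689
UUDDD: m=11.0737, payoff=13.7163, prob=0.015829
DDUDD: m=6.2348, payoff=18.5552, prob=0.007689
UDUDD: m=11.0737, payoff=13.7163, prob=0.015829
DUUDD: m=11.0737, payoff=13.7163, prob=0.015829
UUUDD: m=19.6682, payoff=5.1218, prob=0.032590
DDDUD: m=6.2348, payoff=18.5552, prob=0.007689
UDDUD: m=11.0737, payoff=13.7163, prob=0.015829
DUDUD: m=11.0737, payoff=13.7163, prob=0.015829
UUDUD: m=19.6682, payoff=5.1218, prob=0.032590
DDUUD: m=11.0737, payoff=13.7163, prob=0.015829
UDUUD: m=19.6682, payoff=5.1218, prob=0.032590
DUUUD: m=17.4200, payoff=7.3700, prob=0.032590
UUUUD: m=30.9400, payoff=0.0000, prob=0.067097
DDDDU: m=5.2393, payoff=19.5507, prob=0.007689
UDDDU: m=9.3056, payoff=15.4844, prob=0.015829
DUDDU: m=9.3056, payoff=15.4844, prob=0.015829
UUDDU: m=16.5279, payoff=8.2621, prob=0.032590
DDUDU: m=9.3056, payoff=15.4844, prob=0.015829
UDUDU: m=16.5279, payoff=8.2621, prob=0.032590
DUUDU: m=16.5279, payoff=8.2621, prob=0.032590
UUUDU: m=29.3555, payoff=0.0000, prob=0.067097
DDDUU: m=7.8198, payoff=16.9702, prob=0.015829
UDDUU: m=13.8890, payoff=10.9010, prob=0.032590
DUDUU: m=13.8890, payoff=10.9010, prob=0.032590
UUDUU: m=24.6685, payoff=0.1215, prob=0.067097
DDUUU: m=11.6714, payoff=13.1186, prob=0.032590
UDUUU: m=20.7298, payoff=4.0602, prob=0.067097
DUUUU: m=17.4200, payoff=7.3700, prob=0.067097
UUUUU: m=30.9400, payoff=0.0000, prob=0.138141
Price = Σ prob·payoff / R^5 = 6.569028 / 1.104081 = 5.9498

price = 5.9498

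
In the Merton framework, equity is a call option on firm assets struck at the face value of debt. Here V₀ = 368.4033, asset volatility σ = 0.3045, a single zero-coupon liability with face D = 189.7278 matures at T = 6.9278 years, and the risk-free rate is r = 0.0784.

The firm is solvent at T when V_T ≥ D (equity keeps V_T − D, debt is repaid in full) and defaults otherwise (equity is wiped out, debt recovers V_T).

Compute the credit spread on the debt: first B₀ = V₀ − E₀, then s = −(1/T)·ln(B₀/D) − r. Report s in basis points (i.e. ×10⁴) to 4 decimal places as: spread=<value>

Apply the equity-as-call identities (strike 189.7278, horizon 6.9278 years):
d₁ = [ln(V₀/D) + (r + σ²/2)T] / (σ√T)
   = [ln(368.4033/189.7278) + (0.0784 + 0.5·0.3045²)·6.9278] / (0.3045·√6.9278)
   = [0.663588 + 0.864313] / 0.801466 = 1.906383
d₂ = d₁ − σ√T = 1.906383 − 0.801466 = 1.104918
N(d₁) = 0.971700,  N(d₂) = 0.865402,  e^(−rT) = 0.580922
E₀ = V₀·N(d₁) − D·e^(−rT)·N(d₂)
   = 368.4033·0.971700 − 189.7278·0.580922·0.865402 = 262.595370
B₀ = V₀ − E₀ = 368.4033 − 262.595370 = 105.807930
spread = −(1/T)·ln(B₀/D) − r = −(1/6.9278)·ln(105.807930/189.7278) − 0.0784 = 0.00589299
in basis points: 0.00589299 × 10⁴ = 58.9299 bp

spread=58.9299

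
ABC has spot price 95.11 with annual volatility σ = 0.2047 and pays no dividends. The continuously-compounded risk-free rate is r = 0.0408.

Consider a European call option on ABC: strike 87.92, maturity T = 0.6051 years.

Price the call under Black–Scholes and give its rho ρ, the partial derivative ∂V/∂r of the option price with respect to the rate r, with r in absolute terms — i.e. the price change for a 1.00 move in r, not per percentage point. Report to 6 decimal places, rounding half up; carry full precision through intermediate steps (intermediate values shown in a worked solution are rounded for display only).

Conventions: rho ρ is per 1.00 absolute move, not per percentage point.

price = 11.569503
ρ = 37.128963

σ√T = 0.2047·√0.6051 = 0.159232
d₁ = (ln(S/K) + (r+σ²/2)T) / (σ√T) = (ln(95.11/87.92) + (0.0408+0.2047²/2)·0.6051) / 0.159232 = (0.078607 + 0.037366) / 0.159232 = 0.728321
d₂ = d₁ − σ√T = 0.728321 − 0.159232 = 0.569089
e^{−rT} = 0.975614
N(d₁) = 0.766792,  N(d₂) = 0.715352
Call price V = S·N(d₁) − K·e^{−rT}·N(d₂) = 72.929547 − 61.360044 = 11.569503
ρ = K·T·e^{−rT}·N(d₂) = 37.128963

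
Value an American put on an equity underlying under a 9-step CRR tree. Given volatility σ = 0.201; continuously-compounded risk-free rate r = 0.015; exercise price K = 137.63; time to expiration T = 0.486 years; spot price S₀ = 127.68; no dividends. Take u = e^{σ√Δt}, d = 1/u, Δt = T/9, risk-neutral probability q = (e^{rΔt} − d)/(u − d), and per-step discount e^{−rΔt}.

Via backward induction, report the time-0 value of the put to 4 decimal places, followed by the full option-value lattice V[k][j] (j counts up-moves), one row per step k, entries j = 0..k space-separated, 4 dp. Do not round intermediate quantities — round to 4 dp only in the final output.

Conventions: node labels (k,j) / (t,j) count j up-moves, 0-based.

Δt=0.05400  u=1.04782  d=0.95437  q=0.49700  discount=0.99919
step 9 (expiry): payoffs max(K−S,0) = 53.7696 45.5581 36.5425 26.6442 15.7766 3.8448 0.0000 0.0000 0.0000 0.0000
k=8: (k=8,j=0): S=87.8703, K−S=49.7597, hold=49.6483 ⇒ V=49.7597 exercise | (k=8,j=1): S=96.4744, K−S=41.1556, hold=41.0441 ⇒ V=41.1556 exercise | (k=8,j=2): S=105.9211, K−S=31.7089, hold=31.5975 ⇒ V=31.7089 exercise | (k=8,j=3): S=116.2928, K−S=21.3372, hold=21.2258 ⇒ V=21.3372 exercise | (k=8,j=4): S=127.6800, K−S=9.9500, hold=9.8386 ⇒ V=9.9500 exercise | (k=8,j=5): S=140.1823, K−S=0.0000, hold=1.9324 ⇒ V=1.9324 continue | (k=8,j=6): S=153.9087, K−S=0.0000, hold=0.0000 ⇒ V=0.0000 continue | (k=8,j=7): S=168.9793, K−S=0.0000, hold=0.0000 ⇒ V=0.0000 continue | (k=8,j=8): S=185.5255, K−S=0.0000, hold=0.0000 ⇒ V=0.0000 continue
k=7: (k=7,j=0): S=92.0719, K−S=45.5581, hold=45.4467 ⇒ V=45.5581 exercise | (k=7,j=1): S=101.0875, K−S=36.5425, hold=36.4311 ⇒ V=36.5425 exercise | (k=7,j=2): S=110.9858, K−S=26.6442, hold=26.5327 ⇒ V=26.6442 exercise | (k=7,j=3): S=121.8534, K−S=15.7766, hold=15.6651 ⇒ V=15.7766 exercise | (k=7,j=4): S=133.7852, K−S=3.8448, hold=5.9605 ⇒ V=5.9605 continue | (k=7,j=5): S=146.8853, K−S=0.0000, hold=0.9712 ⇒ V=0.9712 continue | (k=7,j=6): S=161.2681, K−S=0.0000, hold=0.0000 ⇒ V=0.0000 continue | (k=7,j=7): S=177.0592, K−S=0.0000, hold=0.0000 ⇒ V=0.0000 continue
k=6: (k=6,j=0): S=96.4744, K−S=41.1556, hold=41.0441 ⇒ V=41.1556 exercise | (k=6,j=1): S=105.9211, K−S=31.7089, hold=31.5975 ⇒ V=31.7089 exercise | (k=6,j=2): S=116.2928, K−S=21.3372, hold=21.2258 ⇒ V=21.3372 exercise | (k=6,j=3): S=127.6800, K−S=9.9500, hold=10.8892 ⇒ V=10.8892 continue | (k=6,j=4): S=140.1823, K−S=0.0000, hold=3.4780 ⇒ V=3.4780 continue | (k=6,j=5): S=153.9087, K−S=0.0000, hold=0.4881 ⇒ V=0.4881 continue | (k=6,j=6): S=168.9793, K−S=0.0000, hold=0.0000 ⇒ V=0.0000 continue
k=5: (k=5,j=0): S=101.0875, K−S=36.5425, hold=36.4311 ⇒ V=36.5425 exercise | (k=5,j=1): S=110.9858, K−S=26.6442, hold=26.5327 ⇒ V=26.6442 exercise | (k=5,j=2): S=121.8534, K−S=15.7766, hold=16.1315 ⇒ V=16.1315 continue | (k=5,j=3): S=133.7852, K−S=3.8448, hold=7.2000 ⇒ V=7.2000 continue | (k=5,j=4): S=146.8853, K−S=0.0000, hold=1.9904 ⇒ V=1.9904 continue | (k=5,j=5): S=161.2681, K−S=0.0000, hold=0.2453 ⇒ V=0.2453 continue
k=4: (k=4,j=0): S=105.9211, K−S=31.7089, hold=31.5975 ⇒ V=31.7089 exercise | (k=4,j=1): S=116.2928, K−S=21.3372, hold=21.4021 ⇒ V=21.4021 continue | (k=4,j=2): S=127.6800, K−S=9.9500, hold=11.6831 ⇒ V=11.6831 continue | (k=4,j=3): S=140.1823, K−S=0.0000, hold=4.6071 ⇒ V=4.6071 continue | (k=4,j=4): S=153.9087, K−S=0.0000, hold=1.1222 ⇒ V=1.1222 continue
k=3: (k=3,j=0): S=110.9858, K−S=26.6442, hold=26.5649 ⇒ V=26.6442 exercise | (k=3,j=1): S=121.8534, K−S=15.7766, hold=16.5584 ⇒ V=16.5584 continue | (k=3,j=2): S=133.7852, K−S=3.8448, hold=8.1598 ⇒ V=8.1598 continue | (k=3,j=3): S=146.8853, K−S=0.0000, hold=2.8728 ⇒ V=2.8728 continue
k=2: (k=2,j=0): S=116.2928, K−S=21.3372, hold=21.6140 ⇒ V=21.6140 continue | (k=2,j=1): S=127.6800, K−S=9.9500, hold=12.3743 ⇒ V=12.3743 continue | (k=2,j=2): S=140.1823, K−S=0.0000, hold=5.5277 ⇒ V=5.5277 continue
k=1: (k=1,j=0): S=121.8534, K−S=15.7766, hold=17.0081 ⇒ V=17.0081 continue | (k=1,j=1): S=133.7852, K−S=3.8448, hold=8.9643 ⇒ V=8.9643 continue
k=0: (k=0,j=0): S=127.6800, K−S=9.9500, hold=12.9998 ⇒ V=12.9998 continue

price = 12.9998
tree:
12.9998
17.0081 8.9643
21.6140 12.3743 5.5277
26.6442 16.5584 8.1598 2.8728
31.7089 21.4021 11.6831 4.6071 1.1222
36.5425 26.6442 16.1315 7.2000 1.9904 0.2453
41.1556 31.7089 21.3372 10.8892 3.4780 0.4881 0.0000
45.5581 36.5425 26.6442 15.7766 5.9605 0.9712 0.0000 0.0000
49.7597 41.1556 31.7089 21.3372 9.9500 1.9324 0.0000 0.0000 0.0000
53.7696 45.5581 36.5425 26.6442 15.7766 3.8448 0.0000 0.0000 0.0000 0.0000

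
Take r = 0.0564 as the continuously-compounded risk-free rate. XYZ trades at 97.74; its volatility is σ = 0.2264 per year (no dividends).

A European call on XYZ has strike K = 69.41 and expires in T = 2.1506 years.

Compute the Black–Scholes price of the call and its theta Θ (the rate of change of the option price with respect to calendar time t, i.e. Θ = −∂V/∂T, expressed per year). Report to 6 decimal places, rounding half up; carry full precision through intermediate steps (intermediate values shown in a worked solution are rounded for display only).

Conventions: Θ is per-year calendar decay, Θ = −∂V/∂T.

price = 37.200796
Θ = -3.976866

σ√T = 0.2264·√2.1506 = 0.332014
d₁ = (ln(S/K) + (r+σ²/2)T) / (σ√T) = (ln(97.74/69.41) + (0.0564+0.2264²/2)·2.1506) / 0.332014 = (0.342280 + 0.176410) / 0.332014 = 1.562255
d₂ = d₁ − σ√T = 1.562255 − 0.332014 = 1.230241
e^{−rT} = 0.885774
N(d₁) = 0.940886,  N(d₂) = 0.890697
Call price V = S·N(d₁) − K·e^{−rT}·N(d₂) = 91.962203 − 54.761407 = 37.200796
φ(d₁) = (1/√(2π))·e^{−d₁²/2} = 0.117742
Θ = −S·φ(d₁)·σ/(2√T) − r·K·e^{−rT}·N(d₂) = −0.888322 − 3.088543 = -3.976866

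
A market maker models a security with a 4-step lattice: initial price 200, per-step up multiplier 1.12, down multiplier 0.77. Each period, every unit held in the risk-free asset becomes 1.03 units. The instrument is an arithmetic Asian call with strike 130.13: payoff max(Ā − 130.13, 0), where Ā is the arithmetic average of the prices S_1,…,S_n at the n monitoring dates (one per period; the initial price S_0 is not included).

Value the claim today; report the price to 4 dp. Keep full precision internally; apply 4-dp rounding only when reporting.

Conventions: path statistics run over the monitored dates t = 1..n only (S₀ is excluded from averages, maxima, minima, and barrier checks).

price = 76.0842

No-arbitrage gives p* = (R−d)/(u−d) = 0.7429: enumerate every path, weight its payoff by its p*-probability, and discount by R^4.
Enumerate all 2^4 = 16 price paths (U = up ×1.12, D = down ×0.77); each path with k up-moves has probability p*^k·(1−p*)^(4−k).
DDDD: Ā=108.5482, payoff=0.0000, prob=0.004372
UDDD: Ā=157.8882, payoff=27.7582, prob=0.012631
DUDD: Ā=140.3882, payoff=10.2582, prob=0.012631
UUDD: Ā=204.2011, payoff=74.0711, prob=0.036489
DDUD: Ā=126.9132, payoff=0.0000, prob=0.012631
UDUD: Ā=184.6011, payoff=54.4711, prob=0.036489
DUUD: Ā=167.1011, payoff=36.9711, prob=0.036489
UUUD: Ā=243.0561, payoff=112.9261, prob=0.105412
DDDU: Ā=116.5375, payoff=0.0000, prob=0.012631
UDDU: Ā=169.5091, payoff=39.3791, prob=0.036489
DUDU: Ā=152.0091, payoff=21.8791, prob=0.036489
UUDU: Ā=221.1041, payoff=90.9741, prob=0.105412
DDUU: Ā=138.5341, payoff=8.4041, prob=0.036489
UDUU: Ā=201.5041, payoff=71.3741, prob=0.105412
DUUU: Ā=184.0041, payoff=53.8741, prob=0.105412
UUUU: Ā=267.6424, payoff=137.5124, prob=0.304524
Price = Σ prob·payoff / R^4 = 85.633463 / 1.125509 = 76.0842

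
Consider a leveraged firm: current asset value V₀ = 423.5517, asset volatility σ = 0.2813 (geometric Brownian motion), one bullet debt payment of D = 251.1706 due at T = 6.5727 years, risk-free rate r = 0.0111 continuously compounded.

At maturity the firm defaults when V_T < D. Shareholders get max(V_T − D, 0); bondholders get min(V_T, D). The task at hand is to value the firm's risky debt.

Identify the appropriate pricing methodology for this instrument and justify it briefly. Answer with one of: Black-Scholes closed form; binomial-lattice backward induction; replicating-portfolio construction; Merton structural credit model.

Key observation: the data describe a firm's assets (V₀ = 423.5517, GBM) and a single zero-coupon debt of face 251.1706, so credit quantities follow from equity-as-call in the structural model.

framework: Merton structural credit model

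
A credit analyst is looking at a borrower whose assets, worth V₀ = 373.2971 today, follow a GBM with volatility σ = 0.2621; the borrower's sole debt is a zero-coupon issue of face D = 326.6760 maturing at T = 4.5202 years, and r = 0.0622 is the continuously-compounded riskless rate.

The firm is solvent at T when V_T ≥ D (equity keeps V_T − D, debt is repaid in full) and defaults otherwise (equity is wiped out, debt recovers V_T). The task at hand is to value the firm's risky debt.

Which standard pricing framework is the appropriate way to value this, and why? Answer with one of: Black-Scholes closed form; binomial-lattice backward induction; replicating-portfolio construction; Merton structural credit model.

Key observation: with the firm-asset dynamics (V₀ = 373.2971) and a single zero-coupon liability of face 326.6760 given, debt value, spread, and default probability all derive from the option view of the balance sheet.

framework: Merton structural credit model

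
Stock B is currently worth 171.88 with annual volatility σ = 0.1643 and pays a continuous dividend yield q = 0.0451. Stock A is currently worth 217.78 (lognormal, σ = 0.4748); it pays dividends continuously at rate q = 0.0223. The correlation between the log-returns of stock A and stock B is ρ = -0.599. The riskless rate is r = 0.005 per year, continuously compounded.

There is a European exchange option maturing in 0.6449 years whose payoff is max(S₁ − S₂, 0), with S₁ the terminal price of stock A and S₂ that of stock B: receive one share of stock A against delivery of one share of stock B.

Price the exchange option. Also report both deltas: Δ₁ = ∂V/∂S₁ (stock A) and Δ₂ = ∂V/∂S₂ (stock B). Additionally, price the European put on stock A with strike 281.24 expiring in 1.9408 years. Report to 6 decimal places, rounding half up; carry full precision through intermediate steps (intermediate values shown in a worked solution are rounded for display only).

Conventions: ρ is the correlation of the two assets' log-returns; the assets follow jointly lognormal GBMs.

exchange price = 64.287481
Δ1 = 0.767762
Δ2 = -0.598765
price(stock A put K=281.24) = 103.776725

σ_eff = √(σ₁² + σ₂² − 2ρσ₁σ₂) = √(0.4748² + 0.1643² − 2·-0.599·0.4748·0.1643) = 0.588120
d₁ = (ln(S₁/S₂) + (q₂ − q₁ + σ_eff²/2)T) / (σ_eff√T) = (ln(217.78/171.88) + (0.0451 − 0.0223 + 0.172943)·0.6449) / 0.472294 = 0.768427
d₂ = d₁ − σ_eff√T = 0.768427 − 0.472294 = 0.296133
N(d₁) = 0.778883,  N(d₂) = 0.616436
V = S₁·e^{−q₁T}·N(d₁) − S₂·e^{−q₂T}·N(d₂) = 167.203220 − 102.915740 = 64.287481
Δ₁ = e^{−q₁T}·N(d₁) = 0.767762;  Δ₂ = −e^{−q₂T}·N(d₂) = -0.598765
[vanilla: stock A put K=281.24]
σ√T = 0.4748·√1.9408 = 0.661456
d₁ = (ln(S/K) + (r−q+σ²/2)T) / (σ√T) = (ln(217.78/281.24) + (0.005−0.0223+0.4748²/2)·1.9408) / 0.661456 = (-0.255723 + 0.185186) / 0.661456 = -0.106638
d₂ = d₁ − σ√T = -0.106638 − 0.661456 = -0.768095
e^{−rT} = 0.990343
e^{−qT} = 0.957643
N(−d₁) = 0.542462,  N(−d₂) = 0.778785
price = K·e^{−rT}·N(−d₂) − S·e^{−qT}·N(−d₁) = 216.910221 − 113.133496 = 103.776725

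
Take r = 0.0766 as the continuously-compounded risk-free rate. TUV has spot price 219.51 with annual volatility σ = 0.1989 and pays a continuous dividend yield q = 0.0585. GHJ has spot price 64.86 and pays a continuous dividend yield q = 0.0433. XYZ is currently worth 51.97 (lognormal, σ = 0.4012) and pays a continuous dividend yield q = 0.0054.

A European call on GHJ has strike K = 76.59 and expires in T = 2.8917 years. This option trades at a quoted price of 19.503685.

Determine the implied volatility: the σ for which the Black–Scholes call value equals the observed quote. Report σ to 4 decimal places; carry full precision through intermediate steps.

sigma = 0.5549

At σ = 0.5549 the Black–Scholes value reproduces the quote:
σ√T = 0.5549·√2.8917 = 0.943607
d₁ = (ln(S/K) + (r−q+σ²/2)T) / (σ√T) = (ln(64.86/76.59) + (0.0766−0.0433+0.5549²/2)·2.8917) / 0.943607 = (-0.166235 + 0.541491) / 0.943607 = 0.397682
d₂ = d₁ − σ√T = 0.397682 − 0.943607 = -0.545925
e^{−rT} = 0.801313
e^{−qT} = 0.882311
N(d₁) = 0.654568,  N(d₂) = 0.292559
V = S·e^{−qT}·N(d₁) − K·e^{−rT}·N(d₂) = 37.458746 − 17.955061 = 19.503685 (matching the quote); vega is positive throughout, so no other σ reproduces this price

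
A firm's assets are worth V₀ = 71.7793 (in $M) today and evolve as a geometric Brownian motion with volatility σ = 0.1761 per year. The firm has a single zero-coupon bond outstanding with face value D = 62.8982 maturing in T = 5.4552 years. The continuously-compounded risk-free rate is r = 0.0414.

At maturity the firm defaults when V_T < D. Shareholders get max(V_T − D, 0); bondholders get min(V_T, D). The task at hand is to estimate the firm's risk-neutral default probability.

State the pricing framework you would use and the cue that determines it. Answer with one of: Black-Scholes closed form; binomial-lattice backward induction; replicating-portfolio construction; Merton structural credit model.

Key observation: a levered firm with one bullet debt due at 5.4552 years is the canonical structural-credit setup: equity is a call on the firm's assets struck at the face value.

framework: Merton structural credit model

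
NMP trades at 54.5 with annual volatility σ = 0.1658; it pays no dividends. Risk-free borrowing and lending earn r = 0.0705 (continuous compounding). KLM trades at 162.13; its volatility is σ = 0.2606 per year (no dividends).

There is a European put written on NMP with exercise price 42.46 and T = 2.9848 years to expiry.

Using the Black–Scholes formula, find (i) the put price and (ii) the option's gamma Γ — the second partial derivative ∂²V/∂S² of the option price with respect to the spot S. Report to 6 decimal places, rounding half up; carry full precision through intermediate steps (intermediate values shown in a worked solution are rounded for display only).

σ√T = 0.1658·√2.9848 = 0.286446
d₁ = (ln(S/K) + (r+σ²/2)T) / (σ√T) = (ln(54.5/42.46) + (0.0705+0.1658²/2)·2.9848) / 0.286446 = (0.249638 + 0.251454) / 0.286446 = 1.749345
d₂ = d₁ − σ√T = 1.749345 − 0.286446 = 1.462899
e^{−rT} = 0.810237
N(−d₁) = 0.040116,  N(−d₂) = 0.071747
Put price V = K·e^{−rT}·N(−d₂) − S·N(−d₁) = 2.468303 − 2.186305 = 0.281998
φ(d₁) = (1/√(2π))·e^{−d₁²/2} = 0.086376
Γ = φ(d₁) / (S·σ·√T) = 0.005533

price = 0.281998
Γ = 0.005533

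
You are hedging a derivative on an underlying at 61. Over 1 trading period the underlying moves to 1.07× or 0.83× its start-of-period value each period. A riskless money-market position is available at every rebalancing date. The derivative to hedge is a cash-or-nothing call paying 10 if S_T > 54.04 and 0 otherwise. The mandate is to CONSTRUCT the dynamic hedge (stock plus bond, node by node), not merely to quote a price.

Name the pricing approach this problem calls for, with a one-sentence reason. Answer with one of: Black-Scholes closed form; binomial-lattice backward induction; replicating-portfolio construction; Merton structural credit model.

Key observation: the mandate to exhibit the hedge at every date and state singles out the replicating-portfolio construction on the 1-period tree with factors 1.07 and 0.83 from 61.

framework: replicating-portfolio construction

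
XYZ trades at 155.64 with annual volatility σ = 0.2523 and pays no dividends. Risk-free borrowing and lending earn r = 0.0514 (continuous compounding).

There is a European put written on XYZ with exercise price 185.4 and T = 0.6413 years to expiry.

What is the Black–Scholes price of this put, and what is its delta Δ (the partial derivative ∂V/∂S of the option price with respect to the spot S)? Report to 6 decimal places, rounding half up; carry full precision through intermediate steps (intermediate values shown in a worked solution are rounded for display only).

σ√T = 0.2523·√0.6413 = 0.202045
d₁ = (ln(S/K) + (r+σ²/2)T) / (σ√T) = (ln(155.64/185.4) + (0.0514+0.2523²/2)·0.6413) / 0.202045 = (-0.174970 + 0.053374) / 0.202045 = -0.601827
d₂ = d₁ − σ√T = -0.601827 − 0.202045 = -0.803872
e^{−rT} = 0.967575
N(−d₁) = 0.726355,  N(−d₂) = 0.789265
Put price V = K·e^{−rT}·N(−d₂) − S·N(−d₁) = 141.584846 − 113.049959 = 28.534888
Δ = −N(−d₁) = -0.726355

price = 28.534888
Δ = -0.726355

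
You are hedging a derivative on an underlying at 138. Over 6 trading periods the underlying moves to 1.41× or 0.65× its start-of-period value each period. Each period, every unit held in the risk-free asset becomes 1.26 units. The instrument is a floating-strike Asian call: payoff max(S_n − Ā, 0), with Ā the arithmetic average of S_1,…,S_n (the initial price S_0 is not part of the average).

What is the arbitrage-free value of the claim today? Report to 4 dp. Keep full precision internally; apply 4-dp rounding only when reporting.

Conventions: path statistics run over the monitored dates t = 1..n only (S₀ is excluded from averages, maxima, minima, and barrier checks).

price = 55.8829

With p* = (R−d)/(u−d) = 0.8026, sum probability × payoff across the paths and divide by R^6.
Enumerate all 2^6 = 64 price paths (U = up ×1.41, D = down ×0.65); each path with k up-moves has probability p*^k·(1−p*)^(6−k).
DDDDDD: Ā=39.4928, payoff=0.0000, prob=0.000059
UDDDDD: Ā=85.6690, payoff=0.0000, prob=0.000240
DUDDDD: Ā=68.1890, payoff=0.0000, prob=0.000240
UUDDDD: Ā=147.9178, payoff=0.0000, prob=0.000978
DDUDDD: Ā=56.8270, payoff=0.0000, prob=0.000240
UDUDDD: Ā=123.2710, payoff=0.0000, prob=0.000978
DUUDDD: Ā=105.7910, payoff=0.0000, prob=0.000978
UUUDDD: Ā=229.4850, payoff=0.0000, prob=0.003975
DDDUDD: Ā=49.4417, payoff=0.0000, prob=0.000240
UDDUDD: Ā=107.2506, payoff=0.0000, prob=0.000978
DUDUDD: Ā=89.7706, payoff=0.0000, prob=0.000978
UUDUDD: Ā=194.7330, payoff=0.0000, prob=0.003975
DDUUDD: Ā=78.4086, payoff=0.0000, prob=0.000978
UDUUDD: Ā=170.0862, payoff=0.0000, prob=0.003975
DUUUDD: Ā=152.6062, payoff=0.0000, prob=0.003975
UUUUDD: Ā=331.0382, payoff=0.0000, prob=0.016167
DDDDUD: Ā=44.6413, payoff=0.0000, prob=0.000240
UDDDUD: Ā=96.8373, payoff=0.0000, prob=0.000978
DUDDUD: Ā=79.3573, payoff=0.0000, prob=0.000978
UUDDUD: Ā=172.1443, payoff=0.0000, prob=0.003975
DDUDUD: Ā=67.9953, payoff=0.0000, prob=0.000978
UDUDUD: Ā=147.4975, payoff=0.0000, prob=0.003975
DUUDUD: Ā=130.0175, payoff=0.0000, prob=0.003975
UUUDUD: Ā=282.0379, payoff=0.0000, prob=0.016167
DDDUUD: Ā=60.6100, payoff=0.0000, prob=0.000978
UDDUUD: Ā=131.4770, payoff=0.0000, prob=0.003975
DUDUUD: Ā=113.9970, payoff=0.0000, prob=0.003975
UUDUUD: Ā=247.2859, payoff=0.0000, prob=0.016167
DDUUUD: Ā=102.6350, payoff=3.6021, prob=0.003975
UDUUUD: Ā=222.6391, payoff=7.8139, prob=0.016167
DUUUUD: Ā=205.1591, payoff=25.2939, prob=0.016167
UUUUUD: Ā=445.0374, payoff=54.8682, prob=0.065744
DDDDDU: Ā=41.5210, payoff=0.0000, prob=0.000240
UDDDDU: Ā=90.0687, payoff=0.0000, prob=0.000978
DUDDDU: Ā=72.5887, payoff=0.0000, prob=0.000978
UUDDDU: Ā=157.4615, payoff=0.0000, prob=0.003975
DDUDDU: Ā=61.2267, payoff=0.0000, prob=0.000978
UDUDDU: Ā=132.8147, payoff=0.0000, prob=0.003975
DUUDDU: Ā=115.3347, payoff=0.0000, prob=0.003975
UUUDDU: Ā=250.1877, payoff=0.0000, prob=0.016167
DDDUDU: Ā=53.8414, payoff=0.0000, prob=0.000978
UDDUDU: Ā=116.7943, payoff=0.0000, prob=0.003975
DUDUDU: Ā=99.3143, payoff=6.9229, prob=0.003975
UUDUDU: Ā=215.4357, payoff=15.0173, prob=0.016167
DDUUDU: Ā=87.9523, payoff=18.2849, prob=0.003975
UDUUDU: Ā=190.7889, payoff=39.6641, prob=0.016167
DUUUDU: Ā=173.3089, payoff=57.1441, prob=0.016167
UUUUDU: Ā=375.9469, payoff=123.9587, prob=0.065744
DDDDUU: Ā=49.0409, payoff=0.0000, prob=0.000978
UDDDUU: Ā=106.3810, payoff=0.0000, prob=0.003975
DUDDUU: Ā=88.9010, payoff=17.3361, prob=0.003975
UUDDUU: Ā=192.8469, payoff=37.6061, prob=0.016167
DDUDUU: Ā=77.5390, payoff=28.6981, prob=0.003975
UDUDUU: Ā=168.2001, payoff=62.2529, prob=0.016167
DUUDUU: Ā=150.7201, payoff=79.7329, prob=0.016167
UUUDUU: Ā=326.9466, payoff=172.9590, prob=0.065744
DDDUUU: Ā=70.1537, payoff=36.0834, prob=0.003975
UDDUUU: Ā=152.1797, payoff=78.2733, prob=0.016167
DUDUUU: Ā=134.6997, payoff=95.7533, prob=0.016167
UUDUUU: Ā=292.1946, payoff=207.7110, prob=0.065744
DDUUUU: Ā=123.3377, payoff=107.1153, prob=0.016167
UDUUUU: Ā=267.5478, payoff=232.3578, prob=0.065744
DUUUUU: Ā=250.0678, payoff=249.8378, prob=0.065744
UUUUUU: Ā=542.4549, payoff=541.9558, prob=0.267361
Price = Σ prob·payoff / R^6 = 223.615679 / 4.001504 = 55.8829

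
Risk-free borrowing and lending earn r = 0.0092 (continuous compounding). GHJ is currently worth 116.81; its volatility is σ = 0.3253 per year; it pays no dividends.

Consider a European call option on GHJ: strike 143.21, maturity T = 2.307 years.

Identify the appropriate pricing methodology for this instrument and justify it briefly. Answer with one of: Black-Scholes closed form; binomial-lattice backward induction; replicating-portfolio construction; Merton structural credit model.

Key observation: the instrument is a plain European call (strike 143.21) on a lognormal asset; the exact continuous-time formula applies directly.

framework: Black-Scholes closed form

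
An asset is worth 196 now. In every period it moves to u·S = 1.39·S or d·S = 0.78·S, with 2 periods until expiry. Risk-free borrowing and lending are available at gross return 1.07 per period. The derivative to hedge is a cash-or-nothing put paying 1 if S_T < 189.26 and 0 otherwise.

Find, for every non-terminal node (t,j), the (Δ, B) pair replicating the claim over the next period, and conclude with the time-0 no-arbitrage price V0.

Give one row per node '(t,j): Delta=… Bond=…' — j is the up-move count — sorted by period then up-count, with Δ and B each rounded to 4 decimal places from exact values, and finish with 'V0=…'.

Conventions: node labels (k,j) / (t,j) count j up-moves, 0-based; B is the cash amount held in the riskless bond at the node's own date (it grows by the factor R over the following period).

(0,0): Delta=-0.0041 Bond=1.0441
(1,0): Delta=-0.0107 Bond=2.1296
(1,1): Delta=0.0000 Bond=0.0000
V0=0.2404

Since d<R<u, set p* = (R−d)/(u−d) = 0.4754; price each node as the discounted p*-expectation of its children.
Expiry values: V(2,0)=1.0000, V(2,1)=0.0000, V(2,2)=0.0000
Node (1,0) S=152.8800: V=(p*·0.0000+(1−p*)·1.0000)/1.07=0.4903; Δ=(0.0000−1.0000)/(212.5032−119.2464)=-0.0107; B=V−Δ·S=2.1296
Node (1,1) S=272.4400: V=(p*·0.0000+(1−p*)·0.0000)/1.07=0.0000; Δ=(0.0000−0.0000)/(378.6916−212.5032)=0.0000; B=V−Δ·S=0.0000
Node (0,0) S=196.0000: V=(p*·0.0000+(1−p*)·0.4903)/1.07=0.2404; Δ=(0.0000−0.4903)/(272.4400−152.8800)=-0.0041; B=V−Δ·S=1.0441
Check: Δ(0,0)·S0 + B(0,0) = 0.2404 = V0.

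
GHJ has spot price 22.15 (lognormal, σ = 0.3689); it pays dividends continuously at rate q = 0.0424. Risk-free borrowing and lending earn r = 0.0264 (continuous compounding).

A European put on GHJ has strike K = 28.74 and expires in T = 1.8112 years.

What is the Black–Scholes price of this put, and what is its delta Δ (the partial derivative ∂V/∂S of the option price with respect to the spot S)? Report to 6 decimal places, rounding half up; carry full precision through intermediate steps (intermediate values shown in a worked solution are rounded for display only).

price = 8.892947
Δ = -0.584441

σ√T = 0.3689·√1.8112 = 0.496469
d₁ = (ln(S/K) + (r−q+σ²/2)T) / (σ√T) = (ln(22.15/28.74) + (0.0264−0.0424+0.3689²/2)·1.8112) / 0.496469 = (-0.260452 + 0.094261) / 0.496469 = -0.334746
d₂ = d₁ − σ√T = -0.334746 − 0.496469 = -0.831215
e^{−rT} = 0.953309
e^{−qT} = 0.926080
N(−d₁) = 0.631092,  N(−d₂) = 0.797074
Put price V = K·e^{−rT}·N(−d₂) − S·e^{−qT}·N(−d₁) = 21.838321 − 12.945375 = 8.892947
Δ = −e^{−qT}·N(−d₁) = -0.584441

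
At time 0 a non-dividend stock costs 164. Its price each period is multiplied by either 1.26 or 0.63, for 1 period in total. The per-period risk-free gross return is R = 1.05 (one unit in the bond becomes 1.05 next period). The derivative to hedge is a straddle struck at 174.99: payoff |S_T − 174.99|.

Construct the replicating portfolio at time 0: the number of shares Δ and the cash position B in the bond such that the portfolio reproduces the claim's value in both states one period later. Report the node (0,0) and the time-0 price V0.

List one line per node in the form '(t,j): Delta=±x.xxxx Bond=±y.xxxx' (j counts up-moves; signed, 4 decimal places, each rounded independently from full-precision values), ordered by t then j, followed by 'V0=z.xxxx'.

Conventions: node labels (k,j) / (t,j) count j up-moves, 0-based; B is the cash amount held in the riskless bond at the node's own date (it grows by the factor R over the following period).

Under the risk-neutral measure, an up-move has probability p* = (R−d)/(u−d) = 0.6667 and values discount at R = 1.05.
Expiry values: V(1,0)=71.6700, V(1,1)=31.6500
(0,0): S=164.0000. Δ = (V_up−V_dn)/(S_up−S_dn) = (31.6500−71.6700)/(206.6400−103.3200) = -0.3873. V = [p*·31.6500 + (1−p*)·71.6700]/1.05 = 42.8476. B = V − Δ·S = 106.3714.
Verification: the root portfolio costs Δ(0,0)·S0 + B(0,0) = 42.8476, matching V0.

(0,0): Delta=-0.3873 Bond=106.3714
V0=42.8476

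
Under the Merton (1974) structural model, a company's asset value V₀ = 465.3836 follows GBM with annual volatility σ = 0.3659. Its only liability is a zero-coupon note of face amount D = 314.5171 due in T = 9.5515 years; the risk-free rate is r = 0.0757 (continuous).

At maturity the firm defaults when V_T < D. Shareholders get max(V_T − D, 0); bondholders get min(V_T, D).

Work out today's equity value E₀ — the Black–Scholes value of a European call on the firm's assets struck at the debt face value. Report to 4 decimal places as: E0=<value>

With assets at 465.3836 and a single debt payment of 314.5171 at 9.5515 years:
d₁ = [ln(V₀/D) + (r + σ²/2)T] / (σ√T)
   = [ln(465.3836/314.5171) + (0.0757 + 0.5·0.3659²)·9.5515] / (0.3659·√9.5515)
   = [0.391824 + 1.362439] / 1.130832 = 1.551302
d₂ = d₁ − σ√T = 1.551302 − 1.130832 = 0.420470
N(d₁) = 0.939585,  N(d₂) = 0.662929,  e^(−rT) = 0.485271
E₀ = V₀·N(d₁) − D·e^(−rT)·N(d₂)
   = 465.3836·0.939585 − 314.5171·0.485271·0.662929 = 336.087491

E0=336.0875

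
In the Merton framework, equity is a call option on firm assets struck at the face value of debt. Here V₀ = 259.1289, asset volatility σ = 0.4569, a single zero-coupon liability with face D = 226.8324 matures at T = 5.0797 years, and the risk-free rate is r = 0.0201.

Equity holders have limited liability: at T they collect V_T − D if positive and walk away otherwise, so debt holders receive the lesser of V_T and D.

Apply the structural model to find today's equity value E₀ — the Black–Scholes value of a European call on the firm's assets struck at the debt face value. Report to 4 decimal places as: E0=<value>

Apply the equity-as-call identities (strike 226.8324, horizon 5.0797 years):
d₁ = [ln(V₀/D) + (r + σ²/2)T] / (σ√T)
   = [ln(259.1289/226.8324) + (0.0201 + 0.5·0.4569²)·5.0797] / (0.4569·√5.0797)
   = [0.133114 + 0.632315] / 1.029770 = 0.743301
d₂ = d₁ − σ√T = 0.743301 − 1.029770 = -0.286469
N(d₁) = 0.771350,  N(d₂) = 0.387260,  e^(−rT) = 0.902937
E₀ = V₀·N(d₁) − D·e^(−rT)·N(d₂)
   = 259.1289·0.771350 − 226.8324·0.902937·0.387260 = 120.562406

E0=120.5624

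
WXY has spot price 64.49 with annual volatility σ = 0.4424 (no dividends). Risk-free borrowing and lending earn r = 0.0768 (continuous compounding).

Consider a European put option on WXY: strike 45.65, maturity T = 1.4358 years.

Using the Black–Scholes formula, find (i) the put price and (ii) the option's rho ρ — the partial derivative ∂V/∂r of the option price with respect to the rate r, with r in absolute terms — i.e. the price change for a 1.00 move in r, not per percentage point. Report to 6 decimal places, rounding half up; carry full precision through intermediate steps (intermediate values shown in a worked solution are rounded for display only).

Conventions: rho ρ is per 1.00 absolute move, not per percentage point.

price = 2.879477
ρ = -16.202145

σ√T = 0.4424·√1.4358 = 0.530105
d₁ = (ln(S/K) + (r+σ²/2)T) / (σ√T) = (ln(64.49/45.65) + (0.0768+0.4424²/2)·1.4358) / 0.530105 = (0.345507 + 0.250775) / 0.530105 = 1.124837
d₂ = d₁ − σ√T = 1.124837 − 0.530105 = 0.594731
e^{−rT} = 0.895593
N(−d₁) = 0.130329,  N(−d₂) = 0.276012
Put price V = K·e^{−rT}·N(−d₂) − S·N(−d₁) = 11.284403 − 8.404926 = 2.879477
ρ = −K·T·e^{−rT}·N(−d₂) = -16.202145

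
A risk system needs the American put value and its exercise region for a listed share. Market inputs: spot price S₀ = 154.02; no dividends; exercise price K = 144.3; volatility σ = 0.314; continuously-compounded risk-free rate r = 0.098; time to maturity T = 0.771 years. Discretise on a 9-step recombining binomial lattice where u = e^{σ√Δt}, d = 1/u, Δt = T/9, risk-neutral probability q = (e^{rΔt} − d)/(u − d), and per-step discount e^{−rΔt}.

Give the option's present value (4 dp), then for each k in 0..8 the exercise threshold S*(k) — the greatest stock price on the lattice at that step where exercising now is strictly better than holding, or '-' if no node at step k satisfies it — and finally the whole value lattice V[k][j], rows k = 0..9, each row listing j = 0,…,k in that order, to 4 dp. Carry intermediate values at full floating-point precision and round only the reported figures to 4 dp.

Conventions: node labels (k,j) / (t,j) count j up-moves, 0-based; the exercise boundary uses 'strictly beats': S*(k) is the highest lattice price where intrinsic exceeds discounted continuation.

price = 8.5080
boundary = - - - 116.9059 106.6407 116.9059 106.6407 116.9059 128.1593
tree:
8.5080
12.9525 4.5889
19.1558 7.5002 2.0060
27.3941 11.9462 3.5637 0.6167
37.6593 18.4408 6.2116 1.2045 0.0902
47.0231 27.3941 10.5673 2.3367 0.1907 0.0000
55.5648 37.6593 17.4056 4.4969 0.4030 0.0000 0.0000
63.3564 47.0231 27.3941 8.5705 0.8517 0.0000 0.0000 0.0000
70.4638 55.5648 37.6593 16.1407 1.8000 0.0000 0.0000 0.0000 0.0000
76.9472 63.3564 47.0231 27.3941 3.8041 0.0000 0.0000 0.0000 0.0000 0.0000

Δt=0.08567  u=1.09626  d=0.91219  q=0.52284  discount=0.99164
step 9 (expiry): payoffs max(K−S,0) = 76.9472 63.3564 47.0231 27.3941 3.8041 0.0000 0.0000 0.0000 0.0000 0.0000
step 8: (k=8,j=0): S=73.8362, K−S=70.4638, hold=69.2575 ⇒ V=70.4638 exercise | (k=8,j=1): S=88.7352, K−S=55.5648, hold=54.3584 ⇒ V=55.5648 exercise | (k=8,j=2): S=106.6407, K−S=37.6593, hold=36.4529 ⇒ V=37.6593 exercise | (k=8,j=3): S=128.1593, K−S=16.1407, hold=14.9343 ⇒ V=16.1407 exercise | (k=8,j=4): S=154.0200, K−S=0.0000, hold=1.8000 ⇒ V=1.8000 continue | (k=8,j=5): S=185.0990, K−S=0.0000, hold=0.0000 ⇒ V=0.0000 continue | (k=8,j=6): S=222.4494, K−S=0.0000, hold=0.0000 ⇒ V=0.0000 continue | (k=8,j=7): S=267.3364, K−S=0.0000, hold=0.0000 ⇒ V=0.0000 continue | (k=8,j=8): S=321.2811, K−S=0.0000, hold=0.0000 ⇒ V=0.0000 continue  boundary S*=128.1593
step 7: (k=7,j=0): S=80.9436, K−S=63.3564, hold=62.1500 ⇒ V=63.3564 exercise | (k=7,j=1): S=97.2769, K−S=47.0231, hold=45.8168 ⇒ V=47.0231 exercise | (k=7,j=2): S=116.9059, K−S=27.3941, hold=26.1877 ⇒ V=27.3941 exercise | (k=7,j=3): S=140.4959, K−S=3.8041, hold=8.5705 ⇒ V=8.5705 continue | (k=7,j=4): S=168.8459, K−S=0.0000, hold=0.8517 ⇒ V=0.8517 continue | (k=7,j=5): S=202.9166, K−S=0.0000, hold=0.0000 ⇒ V=0.0000 continue | (k=7,j=6): S=243.8623, K−S=0.0000, hold=0.0000 ⇒ V=0.0000 continue | (k=7,j=7): S=293.0702, K−S=0.0000, hold=0.0000 ⇒ V=0.0000 continue  boundary S*=116.9059
step 6: (k=6,j=0): S=88.7352, K−S=55.5648, hold=54.3584 ⇒ V=55.5648 exercise | (k=6,j=1): S=106.6407, K−S=37.6593, hold=36.4529 ⇒ V=37.6593 exercise | (k=6,j=2): S=128.1593, K−S=16.1407, hold=17.4056 ⇒ V=17.4056 continue | (k=6,j=3): S=154.0200, K−S=0.0000, hold=4.4969 ⇒ V=4.4969 continue | (k=6,j=4): S=185.0990, K−S=0.0000, hold=0.4030 ⇒ V=0.4030 continue | (k=6,j=5): S=222.4494, K−S=0.0000, hold=0.0000 ⇒ V=0.0000 continue | (k=6,j=6): S=267.3364, K−S=0.0000, hold=0.0000 ⇒ V=0.0000 continue  boundary S*=106.6407
step 5: (k=5,j=0): S=97.2769, K−S=47.0231, hold=45.8168 ⇒ V=47.0231 exercise | (k=5,j=1): S=116.9059, K−S=27.3941, hold=26.8435 ⇒ V=27.3941 exercise | (k=5,j=2): S=140.4959, K−S=3.8041, hold=10.5673 ⇒ V=10.5673 continue | (k=5,j=3): S=168.8459, K−S=0.0000, hold=2.3367 ⇒ V=2.3367 continue | (k=5,j=4): S=202.9166, K−S=0.0000, hold=0.1907 ⇒ V=0.1907 continue | (k=5,j=5): S=243.8623, K−S=0.0000, hold=0.0000 ⇒ V=0.0000 continue  boundary S*=116.9059
step 4: (k=4,j=0): S=106.6407, K−S=37.6593, hold=36.4529 ⇒ V=37.6593 exercise | (k=4,j=1): S=128.1593, K−S=16.1407, hold=18.4408 ⇒ V=18.4408 continue | (k=4,j=2): S=154.0200, K−S=0.0000, hold=6.2116 ⇒ V=6.2116 continue | (k=4,j=3): S=185.0990, K−S=0.0000, hold=1.2045 ⇒ V=1.2045 continue | (k=4,j=4): S=222.4494, K−S=0.0000, hold=0.0902 ⇒ V=0.0902 continue  boundary S*=106.6407
step 3: (k=3,j=0): S=116.9059, K−S=27.3941, hold=27.3802 ⇒ V=27.3941 exercise | (k=3,j=1): S=140.4959, K−S=3.8041, hold=11.9462 ⇒ V=11.9462 continue | (k=3,j=2): S=168.8459, K−S=0.0000, hold=3.5637 ⇒ V=3.5637 continue | (k=3,j=3): S=202.9166, K−S=0.0000, hold=0.6167 ⇒ V=0.6167 continue  boundary S*=116.9059
step 2: (k=2,j=0): S=128.1593, K−S=16.1407, hold=19.1558 ⇒ V=19.1558 continue | (k=2,j=1): S=154.0200, K−S=0.0000, hold=7.5002 ⇒ V=7.5002 continue | (k=2,j=2): S=185.0990, K−S=0.0000, hold=2.0060 ⇒ V=2.0060 continue  boundary S*=-
step 1: (k=1,j=0): S=140.4959, K−S=3.8041, hold=12.9525 ⇒ V=12.9525 continue | (k=1,j=1): S=168.8459, K−S=0.0000, hold=4.5889 ⇒ V=4.5889 continue  boundary S*=-
step 0: (k=0,j=0): S=154.0200, K−S=0.0000, hold=8.5080 ⇒ V=8.5080 continue  boundary S*=-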